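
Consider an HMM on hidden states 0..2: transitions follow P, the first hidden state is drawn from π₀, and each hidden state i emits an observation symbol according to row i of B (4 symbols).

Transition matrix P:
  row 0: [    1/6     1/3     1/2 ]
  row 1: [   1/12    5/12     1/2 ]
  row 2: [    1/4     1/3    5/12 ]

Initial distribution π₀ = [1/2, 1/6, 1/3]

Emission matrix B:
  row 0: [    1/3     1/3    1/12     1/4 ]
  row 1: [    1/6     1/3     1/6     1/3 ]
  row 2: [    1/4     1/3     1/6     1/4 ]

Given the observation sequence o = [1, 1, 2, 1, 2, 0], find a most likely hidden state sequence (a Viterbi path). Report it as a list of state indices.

t=0: δ = [1.667e-01, 5.556e-02, 1.111e-01]  (obs o_0=1)
t=1: δ = [9.259e-03, 1.852e-02, 2.778e-02]  ψ = [0, 0, 0]  (obs o_1=1)
t=2: δ = [5.787e-04, 1.543e-03, 1.929e-03]  ψ = [2, 2, 2]  (obs o_2=2)
t=3: δ = [1.608e-04, 2.143e-04, 2.679e-04]  ψ = [2, 1, 2]  (obs o_3=1)
t=4: δ = [5.582e-06, 1.488e-05, 1.861e-05]  ψ = [2, 1, 2]  (obs o_4=2)
t=5: δ = [1.550e-06, 1.034e-06, 1.938e-06]  ψ = [2, 1, 2]  (obs o_5=0)
backtrack: best end state = 2; path = [0, 2, 2, 2, 2, 2]

path = [0, 2, 2, 2, 2, 2]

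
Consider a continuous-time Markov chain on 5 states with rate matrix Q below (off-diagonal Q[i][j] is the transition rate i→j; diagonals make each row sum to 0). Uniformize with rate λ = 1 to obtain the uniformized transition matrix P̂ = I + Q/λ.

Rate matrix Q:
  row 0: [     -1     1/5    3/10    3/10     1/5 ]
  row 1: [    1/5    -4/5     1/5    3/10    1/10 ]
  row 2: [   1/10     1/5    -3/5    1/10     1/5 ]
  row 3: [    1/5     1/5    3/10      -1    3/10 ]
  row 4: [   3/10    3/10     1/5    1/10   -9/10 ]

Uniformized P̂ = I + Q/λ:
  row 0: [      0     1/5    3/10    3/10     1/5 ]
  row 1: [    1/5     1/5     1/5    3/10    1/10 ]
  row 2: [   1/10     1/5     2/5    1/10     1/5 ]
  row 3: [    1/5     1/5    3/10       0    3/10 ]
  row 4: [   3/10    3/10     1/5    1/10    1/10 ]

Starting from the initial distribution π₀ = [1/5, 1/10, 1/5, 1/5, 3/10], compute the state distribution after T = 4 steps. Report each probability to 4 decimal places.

t=0: π = [0.2000, 0.1000, 0.2000, 0.2000, 0.3000]
t=1: π = [0.1700, 0.2300, 0.2800, 0.1400, 0.1800]
t=2: π = [0.1560, 0.2180, 0.2870, 0.1660, 0.1730]
t=3: π = [0.1574, 0.2173, 0.2896, 0.1582, 0.1775]
t=4: π = [0.1573, 0.2178, 0.2895, 0.1591, 0.1763]

π = [0.1573, 0.2178, 0.2895, 0.1591, 0.1763]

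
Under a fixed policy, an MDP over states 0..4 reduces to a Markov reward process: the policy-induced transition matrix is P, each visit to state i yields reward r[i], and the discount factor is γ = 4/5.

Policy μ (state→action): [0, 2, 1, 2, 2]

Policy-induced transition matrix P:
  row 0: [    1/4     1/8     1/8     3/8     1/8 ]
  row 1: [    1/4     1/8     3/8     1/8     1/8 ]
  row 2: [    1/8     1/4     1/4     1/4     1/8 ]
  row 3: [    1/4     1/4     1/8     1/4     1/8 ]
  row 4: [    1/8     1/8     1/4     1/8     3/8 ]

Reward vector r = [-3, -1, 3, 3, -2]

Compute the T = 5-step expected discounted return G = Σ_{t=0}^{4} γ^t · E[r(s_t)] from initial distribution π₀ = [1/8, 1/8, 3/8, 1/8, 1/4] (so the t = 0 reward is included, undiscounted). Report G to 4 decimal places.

G = 1.0863

t=0: π = [0.1250, 0.1250, 0.3750, 0.1250, 0.2500], E[r] = 0.5000, γ^t·E[r] = 0.500000, running G = 0.500000
t=1: π = [0.1719, 0.1875, 0.2344, 0.2188, 0.1875], E[r] = 0.2813, γ^t·E[r] = 0.225000, running G = 0.725000
t=2: π = [0.1973, 0.1816, 0.2246, 0.2246, 0.1719], E[r] = 0.2305, γ^t·E[r] = 0.147500, running G = 0.872500
t=3: π = [0.2004, 0.1812, 0.2200, 0.2305, 0.1680], E[r] = 0.2329, γ^t·E[r] = 0.119250, running G = 0.991750
t=4: π = [0.2015, 0.1813, 0.2188, 0.2314, 0.1670], E[r] = 0.2308, γ^t·E[r] = 0.094525, running G = 1.086275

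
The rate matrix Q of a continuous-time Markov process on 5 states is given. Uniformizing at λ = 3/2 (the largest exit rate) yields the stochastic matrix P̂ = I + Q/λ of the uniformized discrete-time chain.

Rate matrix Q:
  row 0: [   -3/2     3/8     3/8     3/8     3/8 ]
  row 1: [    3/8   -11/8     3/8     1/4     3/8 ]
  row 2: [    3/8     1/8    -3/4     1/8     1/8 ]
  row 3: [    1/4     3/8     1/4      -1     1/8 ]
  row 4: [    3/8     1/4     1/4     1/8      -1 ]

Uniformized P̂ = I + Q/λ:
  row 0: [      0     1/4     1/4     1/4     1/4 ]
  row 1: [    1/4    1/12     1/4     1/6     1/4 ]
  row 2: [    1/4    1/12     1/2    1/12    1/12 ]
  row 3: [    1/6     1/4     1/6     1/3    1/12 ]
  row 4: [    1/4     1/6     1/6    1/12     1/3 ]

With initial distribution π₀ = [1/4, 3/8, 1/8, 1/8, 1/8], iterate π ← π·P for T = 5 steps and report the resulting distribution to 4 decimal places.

t=0: π = [0.2500, 0.3750, 0.1250, 0.1250, 0.1250]
t=1: π = [0.1771, 0.1563, 0.2604, 0.1875, 0.2188]
t=2: π = [0.1901, 0.1623, 0.2813, 0.1727, 0.1936]
t=3: π = [0.1881, 0.1599, 0.2898, 0.1717, 0.1905]
t=4: π = [0.1887, 0.1592, 0.2923, 0.1709, 0.1890]
t=5: π = [0.1886, 0.1590, 0.2931, 0.1708, 0.1885]

π = [0.1886, 0.1590, 0.2931, 0.1708, 0.1885]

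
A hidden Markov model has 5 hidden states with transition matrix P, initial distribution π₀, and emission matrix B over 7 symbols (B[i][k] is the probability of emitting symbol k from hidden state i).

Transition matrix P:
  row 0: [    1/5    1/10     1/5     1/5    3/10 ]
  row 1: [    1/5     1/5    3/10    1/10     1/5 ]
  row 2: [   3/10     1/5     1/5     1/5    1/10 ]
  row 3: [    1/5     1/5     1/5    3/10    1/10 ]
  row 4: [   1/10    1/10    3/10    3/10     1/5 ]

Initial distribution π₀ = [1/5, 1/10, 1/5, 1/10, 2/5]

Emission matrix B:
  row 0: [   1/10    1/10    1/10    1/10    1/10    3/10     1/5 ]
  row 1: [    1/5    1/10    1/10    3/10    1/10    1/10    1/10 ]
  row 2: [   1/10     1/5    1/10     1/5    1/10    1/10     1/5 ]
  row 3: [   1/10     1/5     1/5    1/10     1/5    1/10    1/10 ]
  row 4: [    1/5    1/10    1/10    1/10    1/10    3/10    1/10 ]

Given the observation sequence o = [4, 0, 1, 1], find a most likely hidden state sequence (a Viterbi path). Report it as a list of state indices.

t=0: δ = [2.000e-02, 1.000e-02, 2.000e-02, 2.000e-02, 4.000e-02]  (obs o_0=4)
t=1: δ = [6.000e-04, 8.000e-04, 1.200e-03, 1.200e-03, 1.600e-03]  ψ = [2, 2, 4, 4, 4]  (obs o_1=0)
t=2: δ = [3.600e-05, 2.400e-05, 9.600e-05, 9.600e-05, 3.200e-05]  ψ = [2, 2, 4, 4, 4]  (obs o_2=1)
t=3: δ = [2.880e-06, 1.920e-06, 3.840e-06, 5.760e-06, 1.080e-06]  ψ = [2, 2, 2, 3, 0]  (obs o_3=1)
backtrack: best end state = 3; path = [4, 4, 3, 3]

path = [4, 4, 3, 3]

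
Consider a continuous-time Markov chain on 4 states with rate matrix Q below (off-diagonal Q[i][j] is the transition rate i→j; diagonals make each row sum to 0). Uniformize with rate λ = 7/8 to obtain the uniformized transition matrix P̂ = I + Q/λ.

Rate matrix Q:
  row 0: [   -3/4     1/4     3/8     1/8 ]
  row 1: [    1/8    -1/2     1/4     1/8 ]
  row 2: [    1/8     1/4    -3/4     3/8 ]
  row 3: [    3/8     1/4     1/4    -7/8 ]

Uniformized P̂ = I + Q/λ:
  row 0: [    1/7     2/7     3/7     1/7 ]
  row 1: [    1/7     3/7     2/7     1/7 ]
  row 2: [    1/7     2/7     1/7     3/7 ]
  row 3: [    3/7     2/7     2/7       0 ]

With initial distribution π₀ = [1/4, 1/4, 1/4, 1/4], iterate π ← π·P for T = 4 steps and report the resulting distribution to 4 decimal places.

π = [0.1980, 0.3333, 0.2751, 0.1936]

t=0: π = [0.2500, 0.2500, 0.2500, 0.2500]
t=1: π = [0.2143, 0.3214, 0.2857, 0.1786]
t=2: π = [0.1939, 0.3316, 0.2755, 0.1990]
t=3: π = [0.1997, 0.3331, 0.2741, 0.1931]
t=4: π = [0.1980, 0.3333, 0.2751, 0.1936]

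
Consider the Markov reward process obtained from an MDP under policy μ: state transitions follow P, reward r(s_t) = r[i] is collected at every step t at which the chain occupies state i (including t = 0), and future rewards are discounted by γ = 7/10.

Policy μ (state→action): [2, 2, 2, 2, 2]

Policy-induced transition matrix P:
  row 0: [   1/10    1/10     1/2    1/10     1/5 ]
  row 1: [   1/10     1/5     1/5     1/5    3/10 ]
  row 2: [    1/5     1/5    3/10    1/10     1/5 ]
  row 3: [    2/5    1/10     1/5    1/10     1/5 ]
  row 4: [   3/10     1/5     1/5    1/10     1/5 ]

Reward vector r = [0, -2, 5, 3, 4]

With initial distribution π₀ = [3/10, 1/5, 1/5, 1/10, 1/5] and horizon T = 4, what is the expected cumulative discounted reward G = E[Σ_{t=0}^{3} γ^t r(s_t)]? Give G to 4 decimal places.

t=0: π = [0.3000, 0.2000, 0.2000, 0.1000, 0.2000], E[r] = 1.7000, γ^t·E[r] = 1.700000, running G = 1.700000
t=1: π = [0.1900, 0.1600, 0.3100, 0.1200, 0.2200], E[r] = 2.4700, γ^t·E[r] = 1.729000, running G = 3.429000
t=2: π = [0.2110, 0.1690, 0.2880, 0.1160, 0.2160], E[r] = 2.3140, γ^t·E[r] = 1.133860, running G = 4.562860
t=3: π = [0.2068, 0.1673, 0.2921, 0.1169, 0.2169], E[r] = 2.3442, γ^t·E[r] = 0.804061, running G = 5.366921

G = 5.3669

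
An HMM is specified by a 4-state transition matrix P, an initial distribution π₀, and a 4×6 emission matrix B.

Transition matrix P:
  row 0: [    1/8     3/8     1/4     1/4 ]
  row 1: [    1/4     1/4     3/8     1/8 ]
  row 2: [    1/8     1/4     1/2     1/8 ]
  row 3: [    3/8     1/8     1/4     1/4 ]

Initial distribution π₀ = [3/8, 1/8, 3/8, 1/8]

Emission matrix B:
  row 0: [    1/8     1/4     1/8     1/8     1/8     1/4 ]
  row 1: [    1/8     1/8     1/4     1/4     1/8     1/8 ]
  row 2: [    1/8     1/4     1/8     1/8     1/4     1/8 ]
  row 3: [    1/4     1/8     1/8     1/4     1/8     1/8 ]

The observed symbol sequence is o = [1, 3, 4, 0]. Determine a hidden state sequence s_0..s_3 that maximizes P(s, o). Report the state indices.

path = [0, 1, 2, 2]

t=0: δ = [9.375e-02, 1.562e-02, 9.375e-02, 1.562e-02]  (obs o_0=1)
t=1: δ = [1.465e-03, 8.789e-03, 5.859e-03, 5.859e-03]  ψ = [0, 0, 2, 0]  (obs o_1=3)
t=2: δ = [2.747e-04, 2.747e-04, 8.240e-04, 1.831e-04]  ψ = [1, 1, 1, 3]  (obs o_2=4)
t=3: δ = [1.287e-05, 2.575e-05, 5.150e-05, 2.575e-05]  ψ = [2, 2, 2, 2]  (obs o_3=0)
backtrack: best end state = 2; path = [0, 1, 2, 2]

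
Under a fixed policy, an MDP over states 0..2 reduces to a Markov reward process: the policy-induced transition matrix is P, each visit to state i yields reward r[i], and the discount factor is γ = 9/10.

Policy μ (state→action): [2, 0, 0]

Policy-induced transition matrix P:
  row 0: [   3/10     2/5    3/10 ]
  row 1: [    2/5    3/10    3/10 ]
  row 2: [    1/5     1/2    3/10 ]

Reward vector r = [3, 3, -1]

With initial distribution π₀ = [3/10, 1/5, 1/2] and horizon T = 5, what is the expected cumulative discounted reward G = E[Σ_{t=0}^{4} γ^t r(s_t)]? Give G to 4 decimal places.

G = 6.5712

t=0: π = [0.3000, 0.2000, 0.5000], E[r] = 1.0000, γ^t·E[r] = 1.000000, running G = 1.000000
t=1: π = [0.2700, 0.4300, 0.3000], E[r] = 1.8000, γ^t·E[r] = 1.620000, running G = 2.620000
t=2: π = [0.3130, 0.3870, 0.3000], E[r] = 1.8000, γ^t·E[r] = 1.458000, running G = 4.078000
t=3: π = [0.3087, 0.3913, 0.3000], E[r] = 1.8000, γ^t·E[r] = 1.312200, running G = 5.390200
t=4: π = [0.3091, 0.3909, 0.3000], E[r] = 1.8000, γ^t·E[r] = 1.180980, running G = 6.571180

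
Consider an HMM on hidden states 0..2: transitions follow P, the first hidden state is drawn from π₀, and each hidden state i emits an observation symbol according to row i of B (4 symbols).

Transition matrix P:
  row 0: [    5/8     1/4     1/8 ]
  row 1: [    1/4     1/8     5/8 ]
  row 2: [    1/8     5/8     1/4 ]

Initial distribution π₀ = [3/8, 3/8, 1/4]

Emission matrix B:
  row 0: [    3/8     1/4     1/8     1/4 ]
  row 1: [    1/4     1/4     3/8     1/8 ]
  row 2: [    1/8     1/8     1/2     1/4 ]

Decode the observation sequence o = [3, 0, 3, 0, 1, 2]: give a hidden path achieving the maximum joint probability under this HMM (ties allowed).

path = [0, 0, 0, 0, 1, 2]

t=0: δ = [9.375e-02, 4.688e-02, 6.250e-02]  (obs o_0=3)
t=1: δ = [2.197e-02, 9.766e-03, 3.662e-03]  ψ = [0, 2, 1]  (obs o_1=0)
t=2: δ = [3.433e-03, 6.866e-04, 1.526e-03]  ψ = [0, 0, 1]  (obs o_2=3)
t=3: δ = [8.047e-04, 2.384e-04, 5.364e-05]  ψ = [0, 2, 0]  (obs o_3=0)
t=4: δ = [1.257e-04, 5.029e-05, 1.863e-05]  ψ = [0, 0, 1]  (obs o_4=1)
t=5: δ = [9.823e-06, 1.179e-05, 1.572e-05]  ψ = [0, 0, 1]  (obs o_5=2)
backtrack: best end state = 2; path = [0, 0, 0, 0, 1, 2]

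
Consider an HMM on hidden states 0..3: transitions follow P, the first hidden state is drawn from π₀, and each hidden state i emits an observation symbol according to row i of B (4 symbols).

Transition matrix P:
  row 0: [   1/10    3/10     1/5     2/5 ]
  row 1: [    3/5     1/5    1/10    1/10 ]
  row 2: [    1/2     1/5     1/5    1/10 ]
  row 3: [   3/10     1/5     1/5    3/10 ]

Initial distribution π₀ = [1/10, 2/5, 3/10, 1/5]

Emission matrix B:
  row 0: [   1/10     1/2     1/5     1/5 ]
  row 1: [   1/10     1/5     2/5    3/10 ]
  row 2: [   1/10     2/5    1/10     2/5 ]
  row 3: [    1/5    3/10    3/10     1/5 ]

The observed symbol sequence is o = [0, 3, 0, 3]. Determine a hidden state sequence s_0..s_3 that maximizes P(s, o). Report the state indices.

t=0: δ = [1.000e-02, 4.000e-02, 3.000e-02, 4.000e-02]  (obs o_0=0)
t=1: δ = [4.800e-03, 2.400e-03, 3.200e-03, 2.400e-03]  ψ = [1, 1, 3, 3]  (obs o_1=3)
t=2: δ = [1.600e-04, 1.440e-04, 9.600e-05, 3.840e-04]  ψ = [2, 0, 0, 0]  (obs o_2=0)
t=3: δ = [2.304e-05, 2.304e-05, 3.072e-05, 2.304e-05]  ψ = [3, 3, 3, 3]  (obs o_3=3)
backtrack: best end state = 2; path = [1, 0, 3, 2]

path = [1, 0, 3, 2]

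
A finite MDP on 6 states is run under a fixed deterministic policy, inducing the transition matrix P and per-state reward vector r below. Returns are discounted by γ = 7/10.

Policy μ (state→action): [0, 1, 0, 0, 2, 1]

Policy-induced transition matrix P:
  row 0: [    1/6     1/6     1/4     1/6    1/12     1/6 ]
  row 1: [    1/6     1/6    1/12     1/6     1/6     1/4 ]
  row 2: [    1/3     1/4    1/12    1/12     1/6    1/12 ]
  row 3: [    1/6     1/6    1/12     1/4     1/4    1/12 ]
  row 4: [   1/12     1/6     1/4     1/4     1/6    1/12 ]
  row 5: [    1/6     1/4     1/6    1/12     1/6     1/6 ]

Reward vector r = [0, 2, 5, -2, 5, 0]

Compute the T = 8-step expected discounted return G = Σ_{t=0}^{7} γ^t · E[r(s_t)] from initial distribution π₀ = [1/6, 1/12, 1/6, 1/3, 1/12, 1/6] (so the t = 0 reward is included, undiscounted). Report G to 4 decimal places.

t=0: π = [0.1667, 0.0833, 0.1667, 0.3333, 0.0833, 0.1667], E[r] = 0.7500, γ^t·E[r] = 0.750000, running G = 0.750000
t=1: π = [0.1875, 0.1944, 0.1389, 0.1736, 0.1806, 0.1250], E[r] = 1.6389, γ^t·E[r] = 1.147222, running G = 1.897222
t=2: π = [0.1748, 0.1887, 0.1551, 0.1742, 0.1655, 0.1418], E[r] = 1.6319, γ^t·E[r] = 0.799653, running G = 2.696875
t=3: π = [0.1787, 0.1914, 0.1519, 0.1702, 0.1666, 0.1412], E[r] = 1.6347, γ^t·E[r] = 0.560716, running G = 3.257591
t=4: π = [0.1781, 0.1911, 0.1527, 0.1703, 0.1660, 0.1419], E[r] = 1.6346, γ^t·E[r] = 0.392466, running G = 3.650057
t=5: π = [0.1783, 0.1912, 0.1525, 0.1701, 0.1660, 0.1418], E[r] = 1.6347, γ^t·E[r] = 0.274749, running G = 3.924806
t=6: π = [0.1782, 0.1912, 0.1525, 0.1702, 0.1660, 0.1419], E[r] = 1.6347, γ^t·E[r] = 0.192323, running G = 4.117128
t=7: π = [0.1783, 0.1912, 0.1525, 0.1701, 0.1660, 0.1419], E[r] = 1.6347, γ^t·E[r] = 0.134626, running G = 4.251755

G = 4.2518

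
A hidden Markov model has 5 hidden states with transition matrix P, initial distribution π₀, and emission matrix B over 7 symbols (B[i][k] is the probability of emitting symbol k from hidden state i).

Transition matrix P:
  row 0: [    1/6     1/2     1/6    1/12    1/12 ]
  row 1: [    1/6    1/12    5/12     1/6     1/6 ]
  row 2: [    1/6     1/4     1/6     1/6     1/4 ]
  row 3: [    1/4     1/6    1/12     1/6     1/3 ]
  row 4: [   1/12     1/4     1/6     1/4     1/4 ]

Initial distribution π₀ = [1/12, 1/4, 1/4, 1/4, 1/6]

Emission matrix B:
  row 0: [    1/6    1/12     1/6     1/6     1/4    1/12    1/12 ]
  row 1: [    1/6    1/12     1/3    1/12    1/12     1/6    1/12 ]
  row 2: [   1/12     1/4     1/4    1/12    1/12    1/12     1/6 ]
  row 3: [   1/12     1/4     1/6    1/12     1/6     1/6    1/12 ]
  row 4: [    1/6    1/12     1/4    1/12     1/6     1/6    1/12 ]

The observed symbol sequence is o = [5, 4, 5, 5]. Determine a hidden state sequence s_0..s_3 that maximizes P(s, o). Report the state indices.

t=0: δ = [6.944e-03, 4.167e-02, 2.083e-02, 4.167e-02, 2.778e-02]  (obs o_0=5)
t=1: δ = [2.604e-03, 5.787e-04, 1.447e-03, 1.157e-03, 2.315e-03]  ψ = [3, 3, 1, 1, 3]  (obs o_1=4)
t=2: δ = [3.617e-05, 2.170e-04, 3.617e-05, 9.645e-05, 9.645e-05]  ψ = [0, 0, 0, 4, 4]  (obs o_2=5)
t=3: δ = [3.014e-06, 4.019e-06, 7.535e-06, 6.028e-06, 6.028e-06]  ψ = [1, 4, 1, 1, 1]  (obs o_3=5)
backtrack: best end state = 2; path = [3, 0, 1, 2]

path = [3, 0, 1, 2]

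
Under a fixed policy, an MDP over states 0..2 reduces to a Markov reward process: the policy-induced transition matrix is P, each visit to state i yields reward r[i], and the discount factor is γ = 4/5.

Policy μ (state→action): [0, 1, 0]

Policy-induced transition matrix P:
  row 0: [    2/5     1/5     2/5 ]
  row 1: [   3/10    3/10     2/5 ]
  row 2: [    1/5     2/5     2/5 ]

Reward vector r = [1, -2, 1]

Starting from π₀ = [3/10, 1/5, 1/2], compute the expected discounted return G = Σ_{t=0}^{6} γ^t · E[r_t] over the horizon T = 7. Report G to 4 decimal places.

t=0: π = [0.3000, 0.2000, 0.5000], E[r] = 0.4000, γ^t·E[r] = 0.400000, running G = 0.400000
t=1: π = [0.2800, 0.3200, 0.4000], E[r] = 0.0400, γ^t·E[r] = 0.032000, running G = 0.432000
t=2: π = [0.2880, 0.3120, 0.4000], E[r] = 0.0640, γ^t·E[r] = 0.040960, running G = 0.472960
t=3: π = [0.2888, 0.3112, 0.4000], E[r] = 0.0664, γ^t·E[r] = 0.033997, running G = 0.506957
t=4: π = [0.2889, 0.3111, 0.4000], E[r] = 0.0666, γ^t·E[r] = 0.027296, running G = 0.534253
t=5: π = [0.2889, 0.3111, 0.4000], E[r] = 0.0667, γ^t·E[r] = 0.021844, running G = 0.556097
t=6: π = [0.2889, 0.3111, 0.4000], E[r] = 0.0667, γ^t·E[r] = 0.017476, running G = 0.573573

G = 0.5736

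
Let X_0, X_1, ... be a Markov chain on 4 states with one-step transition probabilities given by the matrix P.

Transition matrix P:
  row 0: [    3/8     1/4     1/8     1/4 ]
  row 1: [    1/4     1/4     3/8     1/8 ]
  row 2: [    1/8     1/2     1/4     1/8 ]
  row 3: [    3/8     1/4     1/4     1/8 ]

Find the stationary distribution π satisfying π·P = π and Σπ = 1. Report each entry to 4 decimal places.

Balance equations π_j = Σ_i π_i·P[i][j]:
  π_0 = 3/8·π_0 + 1/4·π_1 + 1/8·π_2 + 3/8·π_3
  π_1 = 1/4·π_0 + 1/4·π_1 + 1/2·π_2 + 1/4·π_3
  π_2 = 1/8·π_0 + 3/8·π_1 + 1/4·π_2 + 1/4·π_3
  normalize: π_0 + π_1 + π_2 + π_3 = 1
Solving the linear system gives exactly π = [65/239, 75/239, 61/239, 38/239].

π = [0.2720, 0.3138, 0.2552, 0.1590]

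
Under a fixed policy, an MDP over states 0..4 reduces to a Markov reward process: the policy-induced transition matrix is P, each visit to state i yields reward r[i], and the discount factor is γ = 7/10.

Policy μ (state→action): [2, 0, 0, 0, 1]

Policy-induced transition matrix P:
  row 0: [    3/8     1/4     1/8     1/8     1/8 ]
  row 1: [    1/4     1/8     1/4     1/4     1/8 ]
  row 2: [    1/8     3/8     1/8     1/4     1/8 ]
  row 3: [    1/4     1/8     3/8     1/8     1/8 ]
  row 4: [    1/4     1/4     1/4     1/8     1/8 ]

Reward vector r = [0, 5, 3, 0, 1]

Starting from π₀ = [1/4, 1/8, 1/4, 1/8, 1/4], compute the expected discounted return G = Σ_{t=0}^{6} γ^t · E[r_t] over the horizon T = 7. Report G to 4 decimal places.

G = 5.5849

t=0: π = [0.2500, 0.1250, 0.2500, 0.1250, 0.2500], E[r] = 1.6250, γ^t·E[r] = 1.625000, running G = 1.625000
t=1: π = [0.2500, 0.2500, 0.2031, 0.1719, 0.1250], E[r] = 1.9844, γ^t·E[r] = 1.389063, running G = 3.014063
t=2: π = [0.2559, 0.2227, 0.2148, 0.1816, 0.1250], E[r] = 1.8828, γ^t·E[r] = 0.922578, running G = 3.936641
t=3: π = [0.2551, 0.2263, 0.2139, 0.1797, 0.1250], E[r] = 1.8982, γ^t·E[r] = 0.651080, running G = 4.587721
t=4: π = [0.2552, 0.2260, 0.2138, 0.1800, 0.1250], E[r] = 1.8964, γ^t·E[r] = 0.455331, running G = 5.043052
t=5: π = [0.2552, 0.2260, 0.2139, 0.1800, 0.1250], E[r] = 1.8965, γ^t·E[r] = 0.318750, running G = 5.361802
t=6: π = [0.2552, 0.2260, 0.2139, 0.1800, 0.1250], E[r] = 1.8966, γ^t·E[r] = 0.223127, running G = 5.584929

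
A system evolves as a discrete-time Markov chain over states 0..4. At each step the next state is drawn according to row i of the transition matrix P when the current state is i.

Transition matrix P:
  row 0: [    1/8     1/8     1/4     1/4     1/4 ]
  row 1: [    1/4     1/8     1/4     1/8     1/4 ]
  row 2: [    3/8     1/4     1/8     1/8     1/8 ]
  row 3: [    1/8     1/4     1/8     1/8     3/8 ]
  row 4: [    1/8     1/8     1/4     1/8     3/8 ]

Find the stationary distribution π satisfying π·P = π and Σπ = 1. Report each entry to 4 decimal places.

π = [0.1976, 0.1694, 0.2056, 0.1497, 0.2777]

Balance equations π_j = Σ_i π_i·P[i][j]:
  π_0 = 1/8·π_0 + 1/4·π_1 + 3/8·π_2 + 1/8·π_3 + 1/8·π_4
  π_1 = 1/8·π_0 + 1/8·π_1 + 1/4·π_2 + 1/4·π_3 + 1/8·π_4
  π_2 = 1/4·π_0 + 1/4·π_1 + 1/8·π_2 + 1/8·π_3 + 1/4·π_4
  π_3 = 1/4·π_0 + 1/8·π_1 + 1/8·π_2 + 1/8·π_3 + 1/8·π_4
  normalize: π_0 + π_1 + π_2 + π_3 + π_4 = 1
Solving the linear system gives exactly π = [114/577, 391/2308, 949/4616, 691/4616, 641/2308].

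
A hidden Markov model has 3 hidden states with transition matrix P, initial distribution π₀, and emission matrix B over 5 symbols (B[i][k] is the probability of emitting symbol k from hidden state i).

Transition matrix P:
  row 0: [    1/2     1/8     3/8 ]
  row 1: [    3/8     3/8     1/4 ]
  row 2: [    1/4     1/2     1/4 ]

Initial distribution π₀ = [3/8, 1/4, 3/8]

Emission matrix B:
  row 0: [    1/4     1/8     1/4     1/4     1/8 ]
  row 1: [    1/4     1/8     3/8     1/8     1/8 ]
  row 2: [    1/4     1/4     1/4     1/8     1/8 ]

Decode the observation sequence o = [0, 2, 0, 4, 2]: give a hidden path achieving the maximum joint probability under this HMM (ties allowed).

path = [2, 1, 0, 2, 1]

t=0: δ = [9.375e-02, 6.250e-02, 9.375e-02]  (obs o_0=0)
t=1: δ = [1.172e-02, 1.758e-02, 8.789e-03]  ψ = [0, 2, 0]  (obs o_1=2)
t=2: δ = [1.648e-03, 1.648e-03, 1.099e-03]  ψ = [1, 1, 0]  (obs o_2=0)
t=3: δ = [1.030e-04, 7.725e-05, 7.725e-05]  ψ = [0, 1, 0]  (obs o_3=4)
t=4: δ = [1.287e-05, 1.448e-05, 9.656e-06]  ψ = [0, 2, 0]  (obs o_4=2)
backtrack: best end state = 1; path = [2, 1, 0, 2, 1]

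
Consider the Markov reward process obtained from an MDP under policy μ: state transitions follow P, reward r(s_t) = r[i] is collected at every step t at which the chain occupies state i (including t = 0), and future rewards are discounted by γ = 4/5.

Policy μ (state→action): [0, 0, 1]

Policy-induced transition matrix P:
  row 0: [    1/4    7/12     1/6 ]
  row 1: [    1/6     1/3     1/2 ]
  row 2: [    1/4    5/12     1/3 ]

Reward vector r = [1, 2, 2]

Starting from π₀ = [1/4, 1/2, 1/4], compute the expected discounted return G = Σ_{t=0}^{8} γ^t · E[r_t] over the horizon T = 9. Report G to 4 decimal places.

t=0: π = [0.2500, 0.5000, 0.2500], E[r] = 1.7500, γ^t·E[r] = 1.750000, running G = 1.750000
t=1: π = [0.2083, 0.4167, 0.3750], E[r] = 1.7917, γ^t·E[r] = 1.433333, running G = 3.183333
t=2: π = [0.2153, 0.4167, 0.3681], E[r] = 1.7847, γ^t·E[r] = 1.142222, running G = 4.325556
t=3: π = [0.2153, 0.4178, 0.3669], E[r] = 1.7847, γ^t·E[r] = 0.913778, running G = 5.239333
t=4: π = [0.2152, 0.4177, 0.3671], E[r] = 1.7848, γ^t·E[r] = 0.731062, running G = 5.970395
t=5: π = [0.2152, 0.4177, 0.3671], E[r] = 1.7848, γ^t·E[r] = 0.584847, running G = 6.555242
t=6: π = [0.2152, 0.4177, 0.3671], E[r] = 1.7848, γ^t·E[r] = 0.467877, running G = 7.023119
t=7: π = [0.2152, 0.4177, 0.3671], E[r] = 1.7848, γ^t·E[r] = 0.374302, running G = 7.397421
t=8: π = [0.2152, 0.4177, 0.3671], E[r] = 1.7848, γ^t·E[r] = 0.299441, running G = 7.696862

G = 7.6969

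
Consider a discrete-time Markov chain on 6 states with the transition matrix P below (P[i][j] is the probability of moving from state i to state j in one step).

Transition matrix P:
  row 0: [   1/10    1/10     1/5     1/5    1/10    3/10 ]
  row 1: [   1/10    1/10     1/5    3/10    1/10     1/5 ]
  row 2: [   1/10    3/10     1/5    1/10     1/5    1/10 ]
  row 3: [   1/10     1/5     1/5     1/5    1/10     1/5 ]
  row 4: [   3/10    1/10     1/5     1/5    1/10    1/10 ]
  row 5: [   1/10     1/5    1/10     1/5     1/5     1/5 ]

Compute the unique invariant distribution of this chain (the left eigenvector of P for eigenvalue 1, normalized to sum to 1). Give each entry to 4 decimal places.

Balance equations π_j = Σ_i π_i·P[i][j]:
  π_0 = 1/10·π_0 + 1/10·π_1 + 1/10·π_2 + 1/10·π_3 + 3/10·π_4 + 1/10·π_5
  π_1 = 1/10·π_0 + 1/10·π_1 + 3/10·π_2 + 1/5·π_3 + 1/10·π_4 + 1/5·π_5
  π_2 = 1/5·π_0 + 1/5·π_1 + 1/5·π_2 + 1/5·π_3 + 1/5·π_4 + 1/10·π_5
  π_3 = 1/5·π_0 + 3/10·π_1 + 1/10·π_2 + 1/5·π_3 + 1/5·π_4 + 1/5·π_5
  π_4 = 1/10·π_0 + 1/10·π_1 + 1/5·π_2 + 1/10·π_3 + 1/10·π_4 + 1/5·π_5
  normalize: π_0 + π_1 + π_2 + π_3 + π_4 + π_5 = 1
Solving the linear system gives exactly π = [141/1108, 9565/54846, 907/4986, 5464/27423, 151/1108, 451/2493].

π = [0.1273, 0.1744, 0.1819, 0.1992, 0.1363, 0.1809]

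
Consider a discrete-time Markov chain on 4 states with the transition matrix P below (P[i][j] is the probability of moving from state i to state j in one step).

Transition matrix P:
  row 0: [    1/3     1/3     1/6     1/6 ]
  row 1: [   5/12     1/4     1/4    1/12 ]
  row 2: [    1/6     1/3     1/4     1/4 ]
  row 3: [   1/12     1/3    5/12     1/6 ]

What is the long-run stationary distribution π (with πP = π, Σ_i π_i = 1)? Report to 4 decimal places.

Balance equations π_j = Σ_i π_i·P[i][j]:
  π_0 = 1/3·π_0 + 5/12·π_1 + 1/6·π_2 + 1/12·π_3
  π_1 = 1/3·π_0 + 1/4·π_1 + 1/3·π_2 + 1/3·π_3
  π_2 = 1/6·π_0 + 1/4·π_1 + 1/4·π_2 + 5/12·π_3
  normalize: π_0 + π_1 + π_2 + π_3 = 1
Solving the linear system gives exactly π = [463/1677, 4/13, 142/559, 272/1677].

π = [0.2761, 0.3077, 0.2540, 0.1622]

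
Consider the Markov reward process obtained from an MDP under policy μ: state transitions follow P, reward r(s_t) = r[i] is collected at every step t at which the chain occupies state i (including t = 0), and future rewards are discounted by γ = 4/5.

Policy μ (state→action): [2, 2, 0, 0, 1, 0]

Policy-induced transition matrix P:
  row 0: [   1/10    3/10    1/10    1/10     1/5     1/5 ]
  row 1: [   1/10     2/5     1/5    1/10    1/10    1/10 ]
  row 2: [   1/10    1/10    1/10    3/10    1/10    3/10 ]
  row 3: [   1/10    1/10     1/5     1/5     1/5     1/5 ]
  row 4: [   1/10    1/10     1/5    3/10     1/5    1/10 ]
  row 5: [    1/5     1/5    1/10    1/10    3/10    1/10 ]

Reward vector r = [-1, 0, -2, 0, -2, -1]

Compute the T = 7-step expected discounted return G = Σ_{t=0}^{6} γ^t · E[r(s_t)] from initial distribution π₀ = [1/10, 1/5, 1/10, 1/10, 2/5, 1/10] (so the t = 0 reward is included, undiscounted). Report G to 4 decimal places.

t=0: π = [0.1000, 0.2000, 0.1000, 0.1000, 0.4000, 0.1000], E[r] = -1.2000, γ^t·E[r] = -1.200000, running G = -1.200000
t=1: π = [0.1100, 0.1900, 0.1700, 0.2100, 0.1800, 0.1400], E[r] = -0.9500, γ^t·E[r] = -0.760000, running G = -1.960000
t=2: π = [0.1140, 0.1930, 0.1580, 0.1910, 0.1780, 0.1660], E[r] = -0.9520, γ^t·E[r] = -0.609280, running G = -2.569280
t=3: π = [0.1166, 0.1973, 0.1562, 0.1863, 0.1815, 0.1621], E[r] = -0.9541, γ^t·E[r] = -0.488499, running G = -3.057779
t=4: π = [0.1162, 0.1987, 0.1565, 0.1862, 0.1809, 0.1615], E[r] = -0.9525, γ^t·E[r] = -0.390136, running G = -3.447915
t=5: π = [0.1162, 0.1990, 0.1566, 0.1861, 0.1806, 0.1615], E[r] = -0.9521, γ^t·E[r] = -0.311985, running G = -3.759900
t=6: π = [0.1162, 0.1991, 0.1566, 0.1861, 0.1806, 0.1615], E[r] = -0.9520, γ^t·E[r] = -0.249569, running G = -4.009469

G = -4.0095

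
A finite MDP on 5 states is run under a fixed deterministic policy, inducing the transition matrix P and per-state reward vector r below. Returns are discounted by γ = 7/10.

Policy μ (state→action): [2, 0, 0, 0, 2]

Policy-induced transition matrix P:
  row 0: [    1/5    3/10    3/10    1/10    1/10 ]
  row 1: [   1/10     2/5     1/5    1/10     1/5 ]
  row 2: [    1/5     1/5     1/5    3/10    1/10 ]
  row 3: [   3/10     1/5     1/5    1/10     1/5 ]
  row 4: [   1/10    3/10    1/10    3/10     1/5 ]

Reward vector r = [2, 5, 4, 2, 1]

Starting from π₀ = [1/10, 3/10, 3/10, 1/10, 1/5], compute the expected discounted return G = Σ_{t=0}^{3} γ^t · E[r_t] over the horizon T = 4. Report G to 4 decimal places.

G = 8.0531

t=0: π = [0.1000, 0.3000, 0.3000, 0.1000, 0.2000], E[r] = 3.3000, γ^t·E[r] = 3.300000, running G = 3.300000
t=1: π = [0.1600, 0.2900, 0.1900, 0.2000, 0.1600], E[r] = 3.0900, γ^t·E[r] = 2.163000, running G = 5.463000
t=2: π = [0.1750, 0.2900, 0.2000, 0.1700, 0.1650], E[r] = 3.1050, γ^t·E[r] = 1.521450, running G = 6.984450
t=3: π = [0.1715, 0.2920, 0.2010, 0.1730, 0.1625], E[r] = 3.1155, γ^t·E[r] = 1.068617, running G = 8.053067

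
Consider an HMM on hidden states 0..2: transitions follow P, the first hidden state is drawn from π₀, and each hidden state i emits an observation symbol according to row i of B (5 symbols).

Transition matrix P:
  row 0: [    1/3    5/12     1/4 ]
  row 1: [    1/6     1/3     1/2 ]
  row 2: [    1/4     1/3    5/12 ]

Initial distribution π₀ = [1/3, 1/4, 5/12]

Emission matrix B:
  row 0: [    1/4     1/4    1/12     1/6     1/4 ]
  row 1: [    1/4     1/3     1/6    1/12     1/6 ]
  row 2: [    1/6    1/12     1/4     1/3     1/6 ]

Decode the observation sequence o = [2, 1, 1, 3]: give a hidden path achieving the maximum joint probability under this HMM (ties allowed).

t=0: δ = [2.778e-02, 4.167e-02, 1.042e-01]  (obs o_0=2)
t=1: δ = [6.510e-03, 1.157e-02, 3.617e-03]  ψ = [2, 2, 2]  (obs o_1=1)
t=2: δ = [5.425e-04, 1.286e-03, 4.823e-04]  ψ = [0, 1, 1]  (obs o_2=1)
t=3: δ = [3.572e-05, 3.572e-05, 2.143e-04]  ψ = [1, 1, 1]  (obs o_3=3)
backtrack: best end state = 2; path = [2, 1, 1, 2]

path = [2, 1, 1, 2]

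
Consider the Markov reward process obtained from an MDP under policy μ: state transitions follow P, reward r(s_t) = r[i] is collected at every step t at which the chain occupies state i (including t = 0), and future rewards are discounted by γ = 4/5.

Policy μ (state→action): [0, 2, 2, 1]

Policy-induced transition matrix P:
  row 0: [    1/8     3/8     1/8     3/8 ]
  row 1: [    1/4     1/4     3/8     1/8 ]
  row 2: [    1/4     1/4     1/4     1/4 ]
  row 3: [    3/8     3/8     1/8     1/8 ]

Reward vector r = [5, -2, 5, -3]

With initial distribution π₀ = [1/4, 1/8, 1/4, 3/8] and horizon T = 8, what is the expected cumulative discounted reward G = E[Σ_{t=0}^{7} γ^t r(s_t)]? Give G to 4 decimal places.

t=0: π = [0.2500, 0.1250, 0.2500, 0.3750], E[r] = 1.1250, γ^t·E[r] = 1.125000, running G = 1.125000
t=1: π = [0.2656, 0.3281, 0.1875, 0.2188], E[r] = 0.9531, γ^t·E[r] = 0.762500, running G = 1.887500
t=2: π = [0.2441, 0.3105, 0.2305, 0.2148], E[r] = 1.1074, γ^t·E[r] = 0.708750, running G = 2.596250
t=3: π = [0.2463, 0.3074, 0.2314, 0.2148], E[r] = 1.1296, γ^t·E[r] = 0.578375, running G = 3.174625
t=4: π = [0.2461, 0.3076, 0.2308, 0.2155], E[r] = 1.1223, γ^t·E[r] = 0.459713, running G = 3.634338
t=5: π = [0.2462, 0.3077, 0.2308, 0.2154], E[r] = 1.1232, γ^t·E[r] = 0.368056, running G = 4.002394
t=6: π = [0.2461, 0.3077, 0.2308, 0.2154], E[r] = 1.1230, γ^t·E[r] = 0.294395, running G = 4.296789
t=7: π = [0.2462, 0.3077, 0.2308, 0.2154], E[r] = 1.1231, γ^t·E[r] = 0.235529, running G = 4.532318

G = 4.5323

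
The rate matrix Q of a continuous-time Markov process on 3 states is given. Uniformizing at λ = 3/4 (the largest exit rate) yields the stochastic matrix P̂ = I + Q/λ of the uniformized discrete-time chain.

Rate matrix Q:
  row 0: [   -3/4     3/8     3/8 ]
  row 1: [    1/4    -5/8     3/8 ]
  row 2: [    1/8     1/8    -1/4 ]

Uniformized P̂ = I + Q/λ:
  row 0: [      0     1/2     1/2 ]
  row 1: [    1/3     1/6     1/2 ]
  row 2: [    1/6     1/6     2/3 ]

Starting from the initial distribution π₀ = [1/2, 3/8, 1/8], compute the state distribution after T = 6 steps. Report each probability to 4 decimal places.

π = [0.1752, 0.2248, 0.6000]

t=0: π = [0.5000, 0.3750, 0.1250]
t=1: π = [0.1458, 0.3333, 0.5208]
t=2: π = [0.1979, 0.2153, 0.5868]
t=3: π = [0.1696, 0.2326, 0.5978]
t=4: π = [0.1772, 0.2232, 0.5996]
t=5: π = [0.1743, 0.2257, 0.5999]
t=6: π = [0.1752, 0.2248, 0.6000]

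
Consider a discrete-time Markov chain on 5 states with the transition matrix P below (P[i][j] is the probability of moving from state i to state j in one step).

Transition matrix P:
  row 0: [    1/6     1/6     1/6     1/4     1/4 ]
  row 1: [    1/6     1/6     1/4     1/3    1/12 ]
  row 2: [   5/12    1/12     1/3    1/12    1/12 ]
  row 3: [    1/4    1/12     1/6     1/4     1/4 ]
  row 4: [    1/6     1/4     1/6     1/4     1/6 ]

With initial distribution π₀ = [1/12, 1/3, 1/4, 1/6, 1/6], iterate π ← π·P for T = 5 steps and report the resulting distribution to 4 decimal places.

π = [0.2391, 0.1446, 0.2145, 0.2263, 0.1755]

t=0: π = [0.0833, 0.3333, 0.2500, 0.1667, 0.1667]
t=1: π = [0.2431, 0.1458, 0.2361, 0.2361, 0.1389]
t=2: π = [0.2454, 0.1389, 0.2182, 0.2228, 0.1748]
t=3: π = [0.2398, 0.1445, 0.2146, 0.2252, 0.1759]
t=4: π = [0.2391, 0.1447, 0.2145, 0.2263, 0.1755]
t=5: π = [0.2391, 0.1446, 0.2145, 0.2263, 0.1755]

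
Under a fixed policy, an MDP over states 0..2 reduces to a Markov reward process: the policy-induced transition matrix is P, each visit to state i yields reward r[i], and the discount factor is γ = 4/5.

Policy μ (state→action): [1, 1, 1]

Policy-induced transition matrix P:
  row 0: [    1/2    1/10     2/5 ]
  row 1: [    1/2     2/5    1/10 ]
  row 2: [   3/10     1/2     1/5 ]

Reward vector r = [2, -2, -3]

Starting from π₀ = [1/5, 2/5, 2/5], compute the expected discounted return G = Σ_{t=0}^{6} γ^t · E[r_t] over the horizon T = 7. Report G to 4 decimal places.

t=0: π = [0.2000, 0.4000, 0.4000], E[r] = -1.6000, γ^t·E[r] = -1.600000, running G = -1.600000
t=1: π = [0.4200, 0.3800, 0.2000], E[r] = -0.5200, γ^t·E[r] = -0.416000, running G = -2.016000
t=2: π = [0.4600, 0.2940, 0.2460], E[r] = -0.4060, γ^t·E[r] = -0.259840, running G = -2.275840
t=3: π = [0.4508, 0.2866, 0.2626], E[r] = -0.4594, γ^t·E[r] = -0.235213, running G = -2.511053
t=4: π = [0.4475, 0.2910, 0.2615], E[r] = -0.4716, γ^t·E[r] = -0.193159, running G = -2.704212
t=5: π = [0.4477, 0.2919, 0.2604], E[r] = -0.4696, γ^t·E[r] = -0.153877, running G = -2.858089
t=6: π = [0.4479, 0.2917, 0.2603], E[r] = -0.4687, γ^t·E[r] = -0.122858, running G = -2.980946

G = -2.9809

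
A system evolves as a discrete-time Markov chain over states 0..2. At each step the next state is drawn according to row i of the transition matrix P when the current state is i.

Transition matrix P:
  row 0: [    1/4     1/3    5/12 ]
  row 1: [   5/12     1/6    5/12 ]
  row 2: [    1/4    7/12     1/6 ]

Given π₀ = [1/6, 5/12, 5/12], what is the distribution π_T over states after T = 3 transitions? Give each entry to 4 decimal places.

t=0: π = [0.1667, 0.4167, 0.4167]
t=1: π = [0.3194, 0.3681, 0.3125]
t=2: π = [0.3113, 0.3501, 0.3385]
t=3: π = [0.3084, 0.3596, 0.3320]

π = [0.3084, 0.3596, 0.3320]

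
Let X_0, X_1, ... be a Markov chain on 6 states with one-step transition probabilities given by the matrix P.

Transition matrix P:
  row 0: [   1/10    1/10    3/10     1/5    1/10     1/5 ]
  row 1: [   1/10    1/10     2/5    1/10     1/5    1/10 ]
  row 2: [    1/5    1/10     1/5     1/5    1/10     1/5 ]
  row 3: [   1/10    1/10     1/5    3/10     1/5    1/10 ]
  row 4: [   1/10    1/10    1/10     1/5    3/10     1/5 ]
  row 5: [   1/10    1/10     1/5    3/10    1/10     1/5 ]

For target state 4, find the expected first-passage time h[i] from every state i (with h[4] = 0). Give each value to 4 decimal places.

First-step conditioning: h[4] = 0; for i ≠ 4, h[i] = 1 + Σ_k P[i][k]·h[k].
  h[0] = 1 + 1/10·h[0] + 1/10·h[1] + 3/10·h[2] + 1/5·h[3] + 1/5·h[5]
  h[1] = 1 + 1/10·h[0] + 1/10·h[1] + 2/5·h[2] + 1/10·h[3] + 1/10·h[5]
  h[2] = 1 + 1/5·h[0] + 1/10·h[1] + 1/5·h[2] + 1/5·h[3] + 1/5·h[5]
  h[3] = 1 + 1/10·h[0] + 1/10·h[1] + 1/5·h[2] + 3/10·h[3] + 1/10·h[5]
  h[5] = 1 + 1/10·h[0] + 1/10·h[1] + 1/5·h[2] + 3/10·h[3] + 1/5·h[5]
Solving the 5×5 linear system over states ≠ 4 gives exactly h = [910/121, 830/121, 910/121, 810/121, 0, 900/121] (h[4] = 0 is the target).

h = [7.5207, 6.8595, 7.5207, 6.6942, 0.0000, 7.4380]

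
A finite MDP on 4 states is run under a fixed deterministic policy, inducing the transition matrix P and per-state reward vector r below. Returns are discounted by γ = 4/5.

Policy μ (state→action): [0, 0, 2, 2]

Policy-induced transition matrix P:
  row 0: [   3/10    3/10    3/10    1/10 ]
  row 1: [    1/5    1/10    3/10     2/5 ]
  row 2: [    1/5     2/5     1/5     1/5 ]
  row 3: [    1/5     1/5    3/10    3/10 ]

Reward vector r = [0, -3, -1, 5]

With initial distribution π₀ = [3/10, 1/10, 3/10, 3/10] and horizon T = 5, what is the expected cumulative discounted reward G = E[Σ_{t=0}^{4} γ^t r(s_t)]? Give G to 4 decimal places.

G = 1.2745

t=0: π = [0.3000, 0.1000, 0.3000, 0.3000], E[r] = 0.9000, γ^t·E[r] = 0.900000, running G = 0.900000
t=1: π = [0.2300, 0.2800, 0.2700, 0.2200], E[r] = -0.0100, γ^t·E[r] = -0.008000, running G = 0.892000
t=2: π = [0.2230, 0.2490, 0.2730, 0.2550], E[r] = 0.2550, γ^t·E[r] = 0.163200, running G = 1.055200
t=3: π = [0.2223, 0.2520, 0.2727, 0.2530], E[r] = 0.2363, γ^t·E[r] = 0.120986, running G = 1.176186
t=4: π = [0.2222, 0.2516, 0.2727, 0.2535], E[r] = 0.2399, γ^t·E[r] = 0.098267, running G = 1.274453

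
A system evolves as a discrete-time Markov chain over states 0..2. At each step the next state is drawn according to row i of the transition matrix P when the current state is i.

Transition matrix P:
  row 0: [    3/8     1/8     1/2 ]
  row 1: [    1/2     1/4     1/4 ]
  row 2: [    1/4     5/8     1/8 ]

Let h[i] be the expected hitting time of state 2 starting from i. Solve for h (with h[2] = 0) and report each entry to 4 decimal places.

h = [2.1538, 2.7692, 0.0000]

First-step conditioning: h[2] = 0; for i ≠ 2, h[i] = 1 + Σ_k P[i][k]·h[k].
  h[0] = 1 + 3/8·h[0] + 1/8·h[1]
  h[1] = 1 + 1/2·h[0] + 1/4·h[1]
Solving the 2×2 linear system over states ≠ 2 gives exactly h = [28/13, 36/13, 0] (h[2] = 0 is the target).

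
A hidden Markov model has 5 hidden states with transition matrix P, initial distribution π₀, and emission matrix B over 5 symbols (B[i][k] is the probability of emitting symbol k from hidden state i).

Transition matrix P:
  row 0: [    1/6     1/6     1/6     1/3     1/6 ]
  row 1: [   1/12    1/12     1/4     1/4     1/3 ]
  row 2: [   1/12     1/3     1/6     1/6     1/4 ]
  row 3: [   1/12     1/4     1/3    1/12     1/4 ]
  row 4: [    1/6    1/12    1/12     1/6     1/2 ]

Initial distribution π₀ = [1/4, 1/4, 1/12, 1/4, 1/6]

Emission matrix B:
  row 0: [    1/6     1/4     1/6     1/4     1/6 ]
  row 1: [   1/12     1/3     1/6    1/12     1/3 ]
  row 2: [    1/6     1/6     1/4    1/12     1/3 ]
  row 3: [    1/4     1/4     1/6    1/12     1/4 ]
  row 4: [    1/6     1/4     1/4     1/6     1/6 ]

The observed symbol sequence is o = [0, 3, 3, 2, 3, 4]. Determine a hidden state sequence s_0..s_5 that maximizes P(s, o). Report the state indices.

t=0: δ = [4.167e-02, 2.083e-02, 1.389e-02, 6.250e-02, 2.778e-02]  (obs o_0=0)
t=1: δ = [1.736e-03, 1.302e-03, 1.736e-03, 1.157e-03, 2.604e-03]  ψ = [0, 3, 3, 0, 3]  (obs o_1=3)
t=2: δ = [1.085e-04, 4.823e-05, 3.215e-05, 4.823e-05, 2.170e-04]  ψ = [4, 2, 3, 0, 4]  (obs o_2=3)
t=3: δ = [6.028e-06, 3.014e-06, 4.521e-06, 6.028e-06, 2.713e-05]  ψ = [4, 0, 0, 0, 4]  (obs o_3=2)
t=4: δ = [1.130e-06, 1.884e-07, 1.884e-07, 3.768e-07, 2.261e-06]  ψ = [4, 4, 4, 4, 4]  (obs o_4=3)
t=5: δ = [6.279e-08, 6.279e-08, 6.279e-08, 9.419e-08, 1.884e-07]  ψ = [4, 0, 0, 0, 4]  (obs o_5=4)
backtrack: best end state = 4; path = [3, 4, 4, 4, 4, 4]

path = [3, 4, 4, 4, 4, 4]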